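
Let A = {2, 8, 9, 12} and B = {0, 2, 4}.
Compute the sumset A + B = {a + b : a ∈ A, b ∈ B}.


A + B = {a + b : a ∈ A, b ∈ B}.
Enumerate all |A|·|B| = 4·3 = 12 pairs (a, b) and collect distinct sums.
a = 2: 2+0=2, 2+2=4, 2+4=6
a = 8: 8+0=8, 8+2=10, 8+4=12
a = 9: 9+0=9, 9+2=11, 9+4=13
a = 12: 12+0=12, 12+2=14, 12+4=16
Collecting distinct sums: A + B = {2, 4, 6, 8, 9, 10, 11, 12, 13, 14, 16}
|A + B| = 11

A + B = {2, 4, 6, 8, 9, 10, 11, 12, 13, 14, 16}


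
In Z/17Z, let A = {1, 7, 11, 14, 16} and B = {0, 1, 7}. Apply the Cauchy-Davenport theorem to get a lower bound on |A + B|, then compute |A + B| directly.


Cauchy-Davenport: |A + B| ≥ min(p, |A| + |B| - 1) for A, B nonempty in Z/pZ.
|A| = 5, |B| = 3, p = 17.
CD lower bound = min(17, 5 + 3 - 1) = min(17, 7) = 7.
Compute A + B mod 17 directly:
a = 1: 1+0=1, 1+1=2, 1+7=8
a = 7: 7+0=7, 7+1=8, 7+7=14
a = 11: 11+0=11, 11+1=12, 11+7=1
a = 14: 14+0=14, 14+1=15, 14+7=4
a = 16: 16+0=16, 16+1=0, 16+7=6
A + B = {0, 1, 2, 4, 6, 7, 8, 11, 12, 14, 15, 16}, so |A + B| = 12.
Verify: 12 ≥ 7? Yes ✓.

CD lower bound = 7, actual |A + B| = 12.


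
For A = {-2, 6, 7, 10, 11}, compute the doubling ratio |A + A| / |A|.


|A| = 5.
Compute A + A by enumerating all 25 pairs.
A + A = {-4, 4, 5, 8, 9, 12, 13, 14, 16, 17, 18, 20, 21, 22}, so |A + A| = 14.
K = |A + A| / |A| = 14/5 (already in lowest terms) ≈ 2.8000.
Reference: AP of size 5 gives K = 9/5 ≈ 1.8000; a fully generic set of size 5 gives K ≈ 3.0000.

|A| = 5, |A + A| = 14, K = 14/5.


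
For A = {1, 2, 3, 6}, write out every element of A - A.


A - A = {a - a' : a, a' ∈ A}.
Compute a - a' for each ordered pair (a, a'):
a = 1: 1-1=0, 1-2=-1, 1-3=-2, 1-6=-5
a = 2: 2-1=1, 2-2=0, 2-3=-1, 2-6=-4
a = 3: 3-1=2, 3-2=1, 3-3=0, 3-6=-3
a = 6: 6-1=5, 6-2=4, 6-3=3, 6-6=0
Collecting distinct values (and noting 0 appears from a-a):
A - A = {-5, -4, -3, -2, -1, 0, 1, 2, 3, 4, 5}
|A - A| = 11

A - A = {-5, -4, -3, -2, -1, 0, 1, 2, 3, 4, 5}


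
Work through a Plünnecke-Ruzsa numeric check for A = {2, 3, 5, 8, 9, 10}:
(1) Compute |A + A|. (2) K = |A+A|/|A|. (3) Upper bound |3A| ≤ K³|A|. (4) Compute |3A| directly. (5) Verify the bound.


|A| = 6.
Step 1: Compute A + A by enumerating all 36 pairs.
A + A = {4, 5, 6, 7, 8, 10, 11, 12, 13, 14, 15, 16, 17, 18, 19, 20}, so |A + A| = 16.
Step 2: Doubling constant K = |A + A|/|A| = 16/6 = 16/6 ≈ 2.6667.
Step 3: Plünnecke-Ruzsa gives |3A| ≤ K³·|A| = (2.6667)³ · 6 ≈ 113.7778.
Step 4: Compute 3A = A + A + A directly by enumerating all triples (a,b,c) ∈ A³; |3A| = 25.
Step 5: Check 25 ≤ 113.7778? Yes ✓.

K = 16/6, Plünnecke-Ruzsa bound K³|A| ≈ 113.7778, |3A| = 25, inequality holds.


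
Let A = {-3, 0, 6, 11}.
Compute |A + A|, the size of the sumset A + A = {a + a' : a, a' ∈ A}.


A + A = {a + a' : a, a' ∈ A}; |A| = 4.
General bounds: 2|A| - 1 ≤ |A + A| ≤ |A|(|A|+1)/2, i.e. 7 ≤ |A + A| ≤ 10.
Lower bound 2|A|-1 is attained iff A is an arithmetic progression.
Enumerate sums a + a' for a ≤ a' (symmetric, so this suffices):
a = -3: -3+-3=-6, -3+0=-3, -3+6=3, -3+11=8
a = 0: 0+0=0, 0+6=6, 0+11=11
a = 6: 6+6=12, 6+11=17
a = 11: 11+11=22
Distinct sums: {-6, -3, 0, 3, 6, 8, 11, 12, 17, 22}
|A + A| = 10

|A + A| = 10


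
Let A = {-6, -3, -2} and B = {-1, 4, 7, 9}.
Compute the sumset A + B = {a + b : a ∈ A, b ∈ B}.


A + B = {a + b : a ∈ A, b ∈ B}.
Enumerate all |A|·|B| = 3·4 = 12 pairs (a, b) and collect distinct sums.
a = -6: -6+-1=-7, -6+4=-2, -6+7=1, -6+9=3
a = -3: -3+-1=-4, -3+4=1, -3+7=4, -3+9=6
a = -2: -2+-1=-3, -2+4=2, -2+7=5, -2+9=7
Collecting distinct sums: A + B = {-7, -4, -3, -2, 1, 2, 3, 4, 5, 6, 7}
|A + B| = 11

A + B = {-7, -4, -3, -2, 1, 2, 3, 4, 5, 6, 7}


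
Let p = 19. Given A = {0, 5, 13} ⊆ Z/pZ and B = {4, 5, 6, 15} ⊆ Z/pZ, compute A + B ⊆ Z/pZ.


Work in Z/19Z: reduce every sum a + b modulo 19.
Enumerate all 12 pairs:
a = 0: 0+4=4, 0+5=5, 0+6=6, 0+15=15
a = 5: 5+4=9, 5+5=10, 5+6=11, 5+15=1
a = 13: 13+4=17, 13+5=18, 13+6=0, 13+15=9
Distinct residues collected: {0, 1, 4, 5, 6, 9, 10, 11, 15, 17, 18}
|A + B| = 11 (out of 19 total residues).

A + B = {0, 1, 4, 5, 6, 9, 10, 11, 15, 17, 18}


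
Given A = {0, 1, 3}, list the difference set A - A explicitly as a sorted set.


A - A = {a - a' : a, a' ∈ A}.
Compute a - a' for each ordered pair (a, a'):
a = 0: 0-0=0, 0-1=-1, 0-3=-3
a = 1: 1-0=1, 1-1=0, 1-3=-2
a = 3: 3-0=3, 3-1=2, 3-3=0
Collecting distinct values (and noting 0 appears from a-a):
A - A = {-3, -2, -1, 0, 1, 2, 3}
|A - A| = 7

A - A = {-3, -2, -1, 0, 1, 2, 3}


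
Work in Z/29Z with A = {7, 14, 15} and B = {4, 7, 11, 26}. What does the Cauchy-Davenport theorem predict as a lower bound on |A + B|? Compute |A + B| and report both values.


Cauchy-Davenport: |A + B| ≥ min(p, |A| + |B| - 1) for A, B nonempty in Z/pZ.
|A| = 3, |B| = 4, p = 29.
CD lower bound = min(29, 3 + 4 - 1) = min(29, 6) = 6.
Compute A + B mod 29 directly:
a = 7: 7+4=11, 7+7=14, 7+11=18, 7+26=4
a = 14: 14+4=18, 14+7=21, 14+11=25, 14+26=11
a = 15: 15+4=19, 15+7=22, 15+11=26, 15+26=12
A + B = {4, 11, 12, 14, 18, 19, 21, 22, 25, 26}, so |A + B| = 10.
Verify: 10 ≥ 6? Yes ✓.

CD lower bound = 6, actual |A + B| = 10.


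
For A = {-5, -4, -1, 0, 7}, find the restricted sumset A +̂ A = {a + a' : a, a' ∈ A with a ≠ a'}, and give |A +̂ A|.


Restricted sumset: A +̂ A = {a + a' : a ∈ A, a' ∈ A, a ≠ a'}.
Equivalently, take A + A and drop any sum 2a that is achievable ONLY as a + a for a ∈ A (i.e. sums representable only with equal summands).
Enumerate pairs (a, a') with a < a' (symmetric, so each unordered pair gives one sum; this covers all a ≠ a'):
  -5 + -4 = -9
  -5 + -1 = -6
  -5 + 0 = -5
  -5 + 7 = 2
  -4 + -1 = -5
  -4 + 0 = -4
  -4 + 7 = 3
  -1 + 0 = -1
  -1 + 7 = 6
  0 + 7 = 7
Collected distinct sums: {-9, -6, -5, -4, -1, 2, 3, 6, 7}
|A +̂ A| = 9
(Reference bound: |A +̂ A| ≥ 2|A| - 3 for |A| ≥ 2, with |A| = 5 giving ≥ 7.)

|A +̂ A| = 9


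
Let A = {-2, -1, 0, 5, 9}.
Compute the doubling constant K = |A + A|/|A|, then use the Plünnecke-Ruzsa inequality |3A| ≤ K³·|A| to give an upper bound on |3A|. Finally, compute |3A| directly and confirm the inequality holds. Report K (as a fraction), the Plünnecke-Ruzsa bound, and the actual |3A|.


|A| = 5.
Step 1: Compute A + A by enumerating all 25 pairs.
A + A = {-4, -3, -2, -1, 0, 3, 4, 5, 7, 8, 9, 10, 14, 18}, so |A + A| = 14.
Step 2: Doubling constant K = |A + A|/|A| = 14/5 = 14/5 ≈ 2.8000.
Step 3: Plünnecke-Ruzsa gives |3A| ≤ K³·|A| = (2.8000)³ · 5 ≈ 109.7600.
Step 4: Compute 3A = A + A + A directly by enumerating all triples (a,b,c) ∈ A³; |3A| = 27.
Step 5: Check 27 ≤ 109.7600? Yes ✓.

K = 14/5, Plünnecke-Ruzsa bound K³|A| ≈ 109.7600, |3A| = 27, inequality holds.


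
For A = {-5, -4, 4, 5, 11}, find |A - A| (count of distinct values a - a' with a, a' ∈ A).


A - A = {a - a' : a, a' ∈ A}; |A| = 5.
Bounds: 2|A|-1 ≤ |A - A| ≤ |A|² - |A| + 1, i.e. 9 ≤ |A - A| ≤ 21.
Note: 0 ∈ A - A always (from a - a). The set is symmetric: if d ∈ A - A then -d ∈ A - A.
Enumerate nonzero differences d = a - a' with a > a' (then include -d):
Positive differences: {1, 6, 7, 8, 9, 10, 15, 16}
Full difference set: {0} ∪ (positive diffs) ∪ (negative diffs).
|A - A| = 1 + 2·8 = 17 (matches direct enumeration: 17).

|A - A| = 17


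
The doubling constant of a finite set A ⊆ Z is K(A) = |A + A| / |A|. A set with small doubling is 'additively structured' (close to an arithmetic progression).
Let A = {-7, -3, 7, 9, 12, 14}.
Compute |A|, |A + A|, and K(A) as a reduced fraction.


|A| = 6.
Compute A + A by enumerating all 36 pairs.
A + A = {-14, -10, -6, 0, 2, 4, 5, 6, 7, 9, 11, 14, 16, 18, 19, 21, 23, 24, 26, 28}, so |A + A| = 20.
K = |A + A| / |A| = 20/6 = 10/3 ≈ 3.3333.
Reference: AP of size 6 gives K = 11/6 ≈ 1.8333; a fully generic set of size 6 gives K ≈ 3.5000.

|A| = 6, |A + A| = 20, K = 20/6 = 10/3.


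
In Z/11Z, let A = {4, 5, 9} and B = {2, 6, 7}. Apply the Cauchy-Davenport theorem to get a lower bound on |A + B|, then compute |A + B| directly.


Cauchy-Davenport: |A + B| ≥ min(p, |A| + |B| - 1) for A, B nonempty in Z/pZ.
|A| = 3, |B| = 3, p = 11.
CD lower bound = min(11, 3 + 3 - 1) = min(11, 5) = 5.
Compute A + B mod 11 directly:
a = 4: 4+2=6, 4+6=10, 4+7=0
a = 5: 5+2=7, 5+6=0, 5+7=1
a = 9: 9+2=0, 9+6=4, 9+7=5
A + B = {0, 1, 4, 5, 6, 7, 10}, so |A + B| = 7.
Verify: 7 ≥ 5? Yes ✓.

CD lower bound = 5, actual |A + B| = 7.


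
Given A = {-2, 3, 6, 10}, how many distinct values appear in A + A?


A + A = {a + a' : a, a' ∈ A}; |A| = 4.
General bounds: 2|A| - 1 ≤ |A + A| ≤ |A|(|A|+1)/2, i.e. 7 ≤ |A + A| ≤ 10.
Lower bound 2|A|-1 is attained iff A is an arithmetic progression.
Enumerate sums a + a' for a ≤ a' (symmetric, so this suffices):
a = -2: -2+-2=-4, -2+3=1, -2+6=4, -2+10=8
a = 3: 3+3=6, 3+6=9, 3+10=13
a = 6: 6+6=12, 6+10=16
a = 10: 10+10=20
Distinct sums: {-4, 1, 4, 6, 8, 9, 12, 13, 16, 20}
|A + A| = 10

|A + A| = 10


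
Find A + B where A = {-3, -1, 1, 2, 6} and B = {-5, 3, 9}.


A + B = {a + b : a ∈ A, b ∈ B}.
Enumerate all |A|·|B| = 5·3 = 15 pairs (a, b) and collect distinct sums.
a = -3: -3+-5=-8, -3+3=0, -3+9=6
a = -1: -1+-5=-6, -1+3=2, -1+9=8
a = 1: 1+-5=-4, 1+3=4, 1+9=10
a = 2: 2+-5=-3, 2+3=5, 2+9=11
a = 6: 6+-5=1, 6+3=9, 6+9=15
Collecting distinct sums: A + B = {-8, -6, -4, -3, 0, 1, 2, 4, 5, 6, 8, 9, 10, 11, 15}
|A + B| = 15

A + B = {-8, -6, -4, -3, 0, 1, 2, 4, 5, 6, 8, 9, 10, 11, 15}


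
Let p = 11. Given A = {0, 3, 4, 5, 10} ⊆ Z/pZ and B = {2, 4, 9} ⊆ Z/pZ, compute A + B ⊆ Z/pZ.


Work in Z/11Z: reduce every sum a + b modulo 11.
Enumerate all 15 pairs:
a = 0: 0+2=2, 0+4=4, 0+9=9
a = 3: 3+2=5, 3+4=7, 3+9=1
a = 4: 4+2=6, 4+4=8, 4+9=2
a = 5: 5+2=7, 5+4=9, 5+9=3
a = 10: 10+2=1, 10+4=3, 10+9=8
Distinct residues collected: {1, 2, 3, 4, 5, 6, 7, 8, 9}
|A + B| = 9 (out of 11 total residues).

A + B = {1, 2, 3, 4, 5, 6, 7, 8, 9}


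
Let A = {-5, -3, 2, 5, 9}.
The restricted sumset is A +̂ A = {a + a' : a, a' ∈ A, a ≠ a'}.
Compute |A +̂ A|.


Restricted sumset: A +̂ A = {a + a' : a ∈ A, a' ∈ A, a ≠ a'}.
Equivalently, take A + A and drop any sum 2a that is achievable ONLY as a + a for a ∈ A (i.e. sums representable only with equal summands).
Enumerate pairs (a, a') with a < a' (symmetric, so each unordered pair gives one sum; this covers all a ≠ a'):
  -5 + -3 = -8
  -5 + 2 = -3
  -5 + 5 = 0
  -5 + 9 = 4
  -3 + 2 = -1
  -3 + 5 = 2
  -3 + 9 = 6
  2 + 5 = 7
  2 + 9 = 11
  5 + 9 = 14
Collected distinct sums: {-8, -3, -1, 0, 2, 4, 6, 7, 11, 14}
|A +̂ A| = 10
(Reference bound: |A +̂ A| ≥ 2|A| - 3 for |A| ≥ 2, with |A| = 5 giving ≥ 7.)

|A +̂ A| = 10


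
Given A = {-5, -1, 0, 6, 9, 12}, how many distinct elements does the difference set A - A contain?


A - A = {a - a' : a, a' ∈ A}; |A| = 6.
Bounds: 2|A|-1 ≤ |A - A| ≤ |A|² - |A| + 1, i.e. 11 ≤ |A - A| ≤ 31.
Note: 0 ∈ A - A always (from a - a). The set is symmetric: if d ∈ A - A then -d ∈ A - A.
Enumerate nonzero differences d = a - a' with a > a' (then include -d):
Positive differences: {1, 3, 4, 5, 6, 7, 9, 10, 11, 12, 13, 14, 17}
Full difference set: {0} ∪ (positive diffs) ∪ (negative diffs).
|A - A| = 1 + 2·13 = 27 (matches direct enumeration: 27).

|A - A| = 27


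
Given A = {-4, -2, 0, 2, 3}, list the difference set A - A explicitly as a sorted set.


A - A = {a - a' : a, a' ∈ A}.
Compute a - a' for each ordered pair (a, a'):
a = -4: -4--4=0, -4--2=-2, -4-0=-4, -4-2=-6, -4-3=-7
a = -2: -2--4=2, -2--2=0, -2-0=-2, -2-2=-4, -2-3=-5
a = 0: 0--4=4, 0--2=2, 0-0=0, 0-2=-2, 0-3=-3
a = 2: 2--4=6, 2--2=4, 2-0=2, 2-2=0, 2-3=-1
a = 3: 3--4=7, 3--2=5, 3-0=3, 3-2=1, 3-3=0
Collecting distinct values (and noting 0 appears from a-a):
A - A = {-7, -6, -5, -4, -3, -2, -1, 0, 1, 2, 3, 4, 5, 6, 7}
|A - A| = 15

A - A = {-7, -6, -5, -4, -3, -2, -1, 0, 1, 2, 3, 4, 5, 6, 7}


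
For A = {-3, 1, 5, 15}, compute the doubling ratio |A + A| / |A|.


|A| = 4.
Compute A + A by enumerating all 16 pairs.
A + A = {-6, -2, 2, 6, 10, 12, 16, 20, 30}, so |A + A| = 9.
K = |A + A| / |A| = 9/4 (already in lowest terms) ≈ 2.2500.
Reference: AP of size 4 gives K = 7/4 ≈ 1.7500; a fully generic set of size 4 gives K ≈ 2.5000.

|A| = 4, |A + A| = 9, K = 9/4.


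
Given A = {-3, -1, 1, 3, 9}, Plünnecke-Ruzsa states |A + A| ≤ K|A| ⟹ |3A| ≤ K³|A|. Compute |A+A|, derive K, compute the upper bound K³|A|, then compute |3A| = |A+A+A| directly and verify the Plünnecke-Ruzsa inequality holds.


|A| = 5.
Step 1: Compute A + A by enumerating all 25 pairs.
A + A = {-6, -4, -2, 0, 2, 4, 6, 8, 10, 12, 18}, so |A + A| = 11.
Step 2: Doubling constant K = |A + A|/|A| = 11/5 = 11/5 ≈ 2.2000.
Step 3: Plünnecke-Ruzsa gives |3A| ≤ K³·|A| = (2.2000)³ · 5 ≈ 53.2400.
Step 4: Compute 3A = A + A + A directly by enumerating all triples (a,b,c) ∈ A³; |3A| = 17.
Step 5: Check 17 ≤ 53.2400? Yes ✓.

K = 11/5, Plünnecke-Ruzsa bound K³|A| ≈ 53.2400, |3A| = 17, inequality holds.


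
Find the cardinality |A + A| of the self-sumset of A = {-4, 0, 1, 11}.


A + A = {a + a' : a, a' ∈ A}; |A| = 4.
General bounds: 2|A| - 1 ≤ |A + A| ≤ |A|(|A|+1)/2, i.e. 7 ≤ |A + A| ≤ 10.
Lower bound 2|A|-1 is attained iff A is an arithmetic progression.
Enumerate sums a + a' for a ≤ a' (symmetric, so this suffices):
a = -4: -4+-4=-8, -4+0=-4, -4+1=-3, -4+11=7
a = 0: 0+0=0, 0+1=1, 0+11=11
a = 1: 1+1=2, 1+11=12
a = 11: 11+11=22
Distinct sums: {-8, -4, -3, 0, 1, 2, 7, 11, 12, 22}
|A + A| = 10

|A + A| = 10


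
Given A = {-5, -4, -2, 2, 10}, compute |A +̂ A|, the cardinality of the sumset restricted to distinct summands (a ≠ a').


Restricted sumset: A +̂ A = {a + a' : a ∈ A, a' ∈ A, a ≠ a'}.
Equivalently, take A + A and drop any sum 2a that is achievable ONLY as a + a for a ∈ A (i.e. sums representable only with equal summands).
Enumerate pairs (a, a') with a < a' (symmetric, so each unordered pair gives one sum; this covers all a ≠ a'):
  -5 + -4 = -9
  -5 + -2 = -7
  -5 + 2 = -3
  -5 + 10 = 5
  -4 + -2 = -6
  -4 + 2 = -2
  -4 + 10 = 6
  -2 + 2 = 0
  -2 + 10 = 8
  2 + 10 = 12
Collected distinct sums: {-9, -7, -6, -3, -2, 0, 5, 6, 8, 12}
|A +̂ A| = 10
(Reference bound: |A +̂ A| ≥ 2|A| - 3 for |A| ≥ 2, with |A| = 5 giving ≥ 7.)

|A +̂ A| = 10


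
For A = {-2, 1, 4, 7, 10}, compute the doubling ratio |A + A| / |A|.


|A| = 5.
Compute A + A by enumerating all 25 pairs.
A + A = {-4, -1, 2, 5, 8, 11, 14, 17, 20}, so |A + A| = 9.
K = |A + A| / |A| = 9/5 (already in lowest terms) ≈ 1.8000.
Reference: AP of size 5 gives K = 9/5 ≈ 1.8000; a fully generic set of size 5 gives K ≈ 3.0000.

|A| = 5, |A + A| = 9, K = 9/5.


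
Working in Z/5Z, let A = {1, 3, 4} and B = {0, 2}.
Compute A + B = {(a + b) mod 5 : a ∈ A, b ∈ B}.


Work in Z/5Z: reduce every sum a + b modulo 5.
Enumerate all 6 pairs:
a = 1: 1+0=1, 1+2=3
a = 3: 3+0=3, 3+2=0
a = 4: 4+0=4, 4+2=1
Distinct residues collected: {0, 1, 3, 4}
|A + B| = 4 (out of 5 total residues).

A + B = {0, 1, 3, 4}


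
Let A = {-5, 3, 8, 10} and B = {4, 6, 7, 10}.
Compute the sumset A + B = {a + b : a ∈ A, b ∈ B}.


A + B = {a + b : a ∈ A, b ∈ B}.
Enumerate all |A|·|B| = 4·4 = 16 pairs (a, b) and collect distinct sums.
a = -5: -5+4=-1, -5+6=1, -5+7=2, -5+10=5
a = 3: 3+4=7, 3+6=9, 3+7=10, 3+10=13
a = 8: 8+4=12, 8+6=14, 8+7=15, 8+10=18
a = 10: 10+4=14, 10+6=16, 10+7=17, 10+10=20
Collecting distinct sums: A + B = {-1, 1, 2, 5, 7, 9, 10, 12, 13, 14, 15, 16, 17, 18, 20}
|A + B| = 15

A + B = {-1, 1, 2, 5, 7, 9, 10, 12, 13, 14, 15, 16, 17, 18, 20}


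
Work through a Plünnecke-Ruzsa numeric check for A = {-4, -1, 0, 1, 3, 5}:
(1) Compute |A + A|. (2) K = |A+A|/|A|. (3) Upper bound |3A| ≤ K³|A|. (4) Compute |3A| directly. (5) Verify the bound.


|A| = 6.
Step 1: Compute A + A by enumerating all 36 pairs.
A + A = {-8, -5, -4, -3, -2, -1, 0, 1, 2, 3, 4, 5, 6, 8, 10}, so |A + A| = 15.
Step 2: Doubling constant K = |A + A|/|A| = 15/6 = 15/6 ≈ 2.5000.
Step 3: Plünnecke-Ruzsa gives |3A| ≤ K³·|A| = (2.5000)³ · 6 ≈ 93.7500.
Step 4: Compute 3A = A + A + A directly by enumerating all triples (a,b,c) ∈ A³; |3A| = 24.
Step 5: Check 24 ≤ 93.7500? Yes ✓.

K = 15/6, Plünnecke-Ruzsa bound K³|A| ≈ 93.7500, |3A| = 24, inequality holds.


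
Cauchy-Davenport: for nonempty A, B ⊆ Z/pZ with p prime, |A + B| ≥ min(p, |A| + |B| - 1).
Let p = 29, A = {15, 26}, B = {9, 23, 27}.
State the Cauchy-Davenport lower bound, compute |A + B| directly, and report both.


Cauchy-Davenport: |A + B| ≥ min(p, |A| + |B| - 1) for A, B nonempty in Z/pZ.
|A| = 2, |B| = 3, p = 29.
CD lower bound = min(29, 2 + 3 - 1) = min(29, 4) = 4.
Compute A + B mod 29 directly:
a = 15: 15+9=24, 15+23=9, 15+27=13
a = 26: 26+9=6, 26+23=20, 26+27=24
A + B = {6, 9, 13, 20, 24}, so |A + B| = 5.
Verify: 5 ≥ 4? Yes ✓.

CD lower bound = 4, actual |A + B| = 5.


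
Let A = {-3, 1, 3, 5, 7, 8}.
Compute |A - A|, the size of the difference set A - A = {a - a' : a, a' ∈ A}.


A - A = {a - a' : a, a' ∈ A}; |A| = 6.
Bounds: 2|A|-1 ≤ |A - A| ≤ |A|² - |A| + 1, i.e. 11 ≤ |A - A| ≤ 31.
Note: 0 ∈ A - A always (from a - a). The set is symmetric: if d ∈ A - A then -d ∈ A - A.
Enumerate nonzero differences d = a - a' with a > a' (then include -d):
Positive differences: {1, 2, 3, 4, 5, 6, 7, 8, 10, 11}
Full difference set: {0} ∪ (positive diffs) ∪ (negative diffs).
|A - A| = 1 + 2·10 = 21 (matches direct enumeration: 21).

|A - A| = 21


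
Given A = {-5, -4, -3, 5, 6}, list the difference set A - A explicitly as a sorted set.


A - A = {a - a' : a, a' ∈ A}.
Compute a - a' for each ordered pair (a, a'):
a = -5: -5--5=0, -5--4=-1, -5--3=-2, -5-5=-10, -5-6=-11
a = -4: -4--5=1, -4--4=0, -4--3=-1, -4-5=-9, -4-6=-10
a = -3: -3--5=2, -3--4=1, -3--3=0, -3-5=-8, -3-6=-9
a = 5: 5--5=10, 5--4=9, 5--3=8, 5-5=0, 5-6=-1
a = 6: 6--5=11, 6--4=10, 6--3=9, 6-5=1, 6-6=0
Collecting distinct values (and noting 0 appears from a-a):
A - A = {-11, -10, -9, -8, -2, -1, 0, 1, 2, 8, 9, 10, 11}
|A - A| = 13

A - A = {-11, -10, -9, -8, -2, -1, 0, 1, 2, 8, 9, 10, 11}


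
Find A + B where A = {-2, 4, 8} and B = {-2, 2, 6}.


A + B = {a + b : a ∈ A, b ∈ B}.
Enumerate all |A|·|B| = 3·3 = 9 pairs (a, b) and collect distinct sums.
a = -2: -2+-2=-4, -2+2=0, -2+6=4
a = 4: 4+-2=2, 4+2=6, 4+6=10
a = 8: 8+-2=6, 8+2=10, 8+6=14
Collecting distinct sums: A + B = {-4, 0, 2, 4, 6, 10, 14}
|A + B| = 7

A + B = {-4, 0, 2, 4, 6, 10, 14}


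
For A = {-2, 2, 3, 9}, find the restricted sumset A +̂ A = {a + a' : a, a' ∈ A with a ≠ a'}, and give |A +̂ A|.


Restricted sumset: A +̂ A = {a + a' : a ∈ A, a' ∈ A, a ≠ a'}.
Equivalently, take A + A and drop any sum 2a that is achievable ONLY as a + a for a ∈ A (i.e. sums representable only with equal summands).
Enumerate pairs (a, a') with a < a' (symmetric, so each unordered pair gives one sum; this covers all a ≠ a'):
  -2 + 2 = 0
  -2 + 3 = 1
  -2 + 9 = 7
  2 + 3 = 5
  2 + 9 = 11
  3 + 9 = 12
Collected distinct sums: {0, 1, 5, 7, 11, 12}
|A +̂ A| = 6
(Reference bound: |A +̂ A| ≥ 2|A| - 3 for |A| ≥ 2, with |A| = 4 giving ≥ 5.)

|A +̂ A| = 6


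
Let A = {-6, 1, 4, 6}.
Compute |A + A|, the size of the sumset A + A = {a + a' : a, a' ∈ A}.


A + A = {a + a' : a, a' ∈ A}; |A| = 4.
General bounds: 2|A| - 1 ≤ |A + A| ≤ |A|(|A|+1)/2, i.e. 7 ≤ |A + A| ≤ 10.
Lower bound 2|A|-1 is attained iff A is an arithmetic progression.
Enumerate sums a + a' for a ≤ a' (symmetric, so this suffices):
a = -6: -6+-6=-12, -6+1=-5, -6+4=-2, -6+6=0
a = 1: 1+1=2, 1+4=5, 1+6=7
a = 4: 4+4=8, 4+6=10
a = 6: 6+6=12
Distinct sums: {-12, -5, -2, 0, 2, 5, 7, 8, 10, 12}
|A + A| = 10

|A + A| = 10


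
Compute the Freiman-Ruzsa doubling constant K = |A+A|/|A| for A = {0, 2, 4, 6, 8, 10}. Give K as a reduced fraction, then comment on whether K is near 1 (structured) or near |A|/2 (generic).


|A| = 6.
Compute A + A by enumerating all 36 pairs.
A + A = {0, 2, 4, 6, 8, 10, 12, 14, 16, 18, 20}, so |A + A| = 11.
K = |A + A| / |A| = 11/6 (already in lowest terms) ≈ 1.8333.
Reference: AP of size 6 gives K = 11/6 ≈ 1.8333; a fully generic set of size 6 gives K ≈ 3.5000.

|A| = 6, |A + A| = 11, K = 11/6.


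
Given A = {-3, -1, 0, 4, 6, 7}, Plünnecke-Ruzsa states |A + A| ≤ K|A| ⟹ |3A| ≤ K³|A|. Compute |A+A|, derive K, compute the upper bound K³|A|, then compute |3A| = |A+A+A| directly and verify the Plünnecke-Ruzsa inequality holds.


|A| = 6.
Step 1: Compute A + A by enumerating all 36 pairs.
A + A = {-6, -4, -3, -2, -1, 0, 1, 3, 4, 5, 6, 7, 8, 10, 11, 12, 13, 14}, so |A + A| = 18.
Step 2: Doubling constant K = |A + A|/|A| = 18/6 = 18/6 ≈ 3.0000.
Step 3: Plünnecke-Ruzsa gives |3A| ≤ K³·|A| = (3.0000)³ · 6 ≈ 162.0000.
Step 4: Compute 3A = A + A + A directly by enumerating all triples (a,b,c) ∈ A³; |3A| = 30.
Step 5: Check 30 ≤ 162.0000? Yes ✓.

K = 18/6, Plünnecke-Ruzsa bound K³|A| ≈ 162.0000, |3A| = 30, inequality holds.


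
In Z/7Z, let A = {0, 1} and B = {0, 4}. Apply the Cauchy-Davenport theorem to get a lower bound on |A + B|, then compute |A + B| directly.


Cauchy-Davenport: |A + B| ≥ min(p, |A| + |B| - 1) for A, B nonempty in Z/pZ.
|A| = 2, |B| = 2, p = 7.
CD lower bound = min(7, 2 + 2 - 1) = min(7, 3) = 3.
Compute A + B mod 7 directly:
a = 0: 0+0=0, 0+4=4
a = 1: 1+0=1, 1+4=5
A + B = {0, 1, 4, 5}, so |A + B| = 4.
Verify: 4 ≥ 3? Yes ✓.

CD lower bound = 3, actual |A + B| = 4.


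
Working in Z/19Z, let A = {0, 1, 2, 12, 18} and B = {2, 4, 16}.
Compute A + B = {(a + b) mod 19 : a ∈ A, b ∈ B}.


Work in Z/19Z: reduce every sum a + b modulo 19.
Enumerate all 15 pairs:
a = 0: 0+2=2, 0+4=4, 0+16=16
a = 1: 1+2=3, 1+4=5, 1+16=17
a = 2: 2+2=4, 2+4=6, 2+16=18
a = 12: 12+2=14, 12+4=16, 12+16=9
a = 18: 18+2=1, 18+4=3, 18+16=15
Distinct residues collected: {1, 2, 3, 4, 5, 6, 9, 14, 15, 16, 17, 18}
|A + B| = 12 (out of 19 total residues).

A + B = {1, 2, 3, 4, 5, 6, 9, 14, 15, 16, 17, 18}


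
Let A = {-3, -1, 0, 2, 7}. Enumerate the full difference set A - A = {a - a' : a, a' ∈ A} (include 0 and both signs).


A - A = {a - a' : a, a' ∈ A}.
Compute a - a' for each ordered pair (a, a'):
a = -3: -3--3=0, -3--1=-2, -3-0=-3, -3-2=-5, -3-7=-10
a = -1: -1--3=2, -1--1=0, -1-0=-1, -1-2=-3, -1-7=-8
a = 0: 0--3=3, 0--1=1, 0-0=0, 0-2=-2, 0-7=-7
a = 2: 2--3=5, 2--1=3, 2-0=2, 2-2=0, 2-7=-5
a = 7: 7--3=10, 7--1=8, 7-0=7, 7-2=5, 7-7=0
Collecting distinct values (and noting 0 appears from a-a):
A - A = {-10, -8, -7, -5, -3, -2, -1, 0, 1, 2, 3, 5, 7, 8, 10}
|A - A| = 15

A - A = {-10, -8, -7, -5, -3, -2, -1, 0, 1, 2, 3, 5, 7, 8, 10}


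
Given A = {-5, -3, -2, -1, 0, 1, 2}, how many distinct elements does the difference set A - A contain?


A - A = {a - a' : a, a' ∈ A}; |A| = 7.
Bounds: 2|A|-1 ≤ |A - A| ≤ |A|² - |A| + 1, i.e. 13 ≤ |A - A| ≤ 43.
Note: 0 ∈ A - A always (from a - a). The set is symmetric: if d ∈ A - A then -d ∈ A - A.
Enumerate nonzero differences d = a - a' with a > a' (then include -d):
Positive differences: {1, 2, 3, 4, 5, 6, 7}
Full difference set: {0} ∪ (positive diffs) ∪ (negative diffs).
|A - A| = 1 + 2·7 = 15 (matches direct enumeration: 15).

|A - A| = 15


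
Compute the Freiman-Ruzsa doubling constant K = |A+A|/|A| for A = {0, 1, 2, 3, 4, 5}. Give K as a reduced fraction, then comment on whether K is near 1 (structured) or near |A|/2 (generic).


|A| = 6.
Compute A + A by enumerating all 36 pairs.
A + A = {0, 1, 2, 3, 4, 5, 6, 7, 8, 9, 10}, so |A + A| = 11.
K = |A + A| / |A| = 11/6 (already in lowest terms) ≈ 1.8333.
Reference: AP of size 6 gives K = 11/6 ≈ 1.8333; a fully generic set of size 6 gives K ≈ 3.5000.

|A| = 6, |A + A| = 11, K = 11/6.


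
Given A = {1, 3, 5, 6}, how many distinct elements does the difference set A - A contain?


A - A = {a - a' : a, a' ∈ A}; |A| = 4.
Bounds: 2|A|-1 ≤ |A - A| ≤ |A|² - |A| + 1, i.e. 7 ≤ |A - A| ≤ 13.
Note: 0 ∈ A - A always (from a - a). The set is symmetric: if d ∈ A - A then -d ∈ A - A.
Enumerate nonzero differences d = a - a' with a > a' (then include -d):
Positive differences: {1, 2, 3, 4, 5}
Full difference set: {0} ∪ (positive diffs) ∪ (negative diffs).
|A - A| = 1 + 2·5 = 11 (matches direct enumeration: 11).

|A - A| = 11


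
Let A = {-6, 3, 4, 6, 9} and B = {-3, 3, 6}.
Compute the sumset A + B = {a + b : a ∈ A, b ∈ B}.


A + B = {a + b : a ∈ A, b ∈ B}.
Enumerate all |A|·|B| = 5·3 = 15 pairs (a, b) and collect distinct sums.
a = -6: -6+-3=-9, -6+3=-3, -6+6=0
a = 3: 3+-3=0, 3+3=6, 3+6=9
a = 4: 4+-3=1, 4+3=7, 4+6=10
a = 6: 6+-3=3, 6+3=9, 6+6=12
a = 9: 9+-3=6, 9+3=12, 9+6=15
Collecting distinct sums: A + B = {-9, -3, 0, 1, 3, 6, 7, 9, 10, 12, 15}
|A + B| = 11

A + B = {-9, -3, 0, 1, 3, 6, 7, 9, 10, 12, 15}


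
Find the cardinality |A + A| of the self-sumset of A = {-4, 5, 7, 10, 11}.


A + A = {a + a' : a, a' ∈ A}; |A| = 5.
General bounds: 2|A| - 1 ≤ |A + A| ≤ |A|(|A|+1)/2, i.e. 9 ≤ |A + A| ≤ 15.
Lower bound 2|A|-1 is attained iff A is an arithmetic progression.
Enumerate sums a + a' for a ≤ a' (symmetric, so this suffices):
a = -4: -4+-4=-8, -4+5=1, -4+7=3, -4+10=6, -4+11=7
a = 5: 5+5=10, 5+7=12, 5+10=15, 5+11=16
a = 7: 7+7=14, 7+10=17, 7+11=18
a = 10: 10+10=20, 10+11=21
a = 11: 11+11=22
Distinct sums: {-8, 1, 3, 6, 7, 10, 12, 14, 15, 16, 17, 18, 20, 21, 22}
|A + A| = 15

|A + A| = 15


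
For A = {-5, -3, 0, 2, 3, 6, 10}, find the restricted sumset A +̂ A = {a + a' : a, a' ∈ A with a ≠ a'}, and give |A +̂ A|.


Restricted sumset: A +̂ A = {a + a' : a ∈ A, a' ∈ A, a ≠ a'}.
Equivalently, take A + A and drop any sum 2a that is achievable ONLY as a + a for a ∈ A (i.e. sums representable only with equal summands).
Enumerate pairs (a, a') with a < a' (symmetric, so each unordered pair gives one sum; this covers all a ≠ a'):
  -5 + -3 = -8
  -5 + 0 = -5
  -5 + 2 = -3
  -5 + 3 = -2
  -5 + 6 = 1
  -5 + 10 = 5
  -3 + 0 = -3
  -3 + 2 = -1
  -3 + 3 = 0
  -3 + 6 = 3
  -3 + 10 = 7
  0 + 2 = 2
  0 + 3 = 3
  0 + 6 = 6
  0 + 10 = 10
  2 + 3 = 5
  2 + 6 = 8
  2 + 10 = 12
  3 + 6 = 9
  3 + 10 = 13
  6 + 10 = 16
Collected distinct sums: {-8, -5, -3, -2, -1, 0, 1, 2, 3, 5, 6, 7, 8, 9, 10, 12, 13, 16}
|A +̂ A| = 18
(Reference bound: |A +̂ A| ≥ 2|A| - 3 for |A| ≥ 2, with |A| = 7 giving ≥ 11.)

|A +̂ A| = 18


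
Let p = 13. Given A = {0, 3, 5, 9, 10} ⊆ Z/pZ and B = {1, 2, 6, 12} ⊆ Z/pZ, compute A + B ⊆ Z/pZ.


Work in Z/13Z: reduce every sum a + b modulo 13.
Enumerate all 20 pairs:
a = 0: 0+1=1, 0+2=2, 0+6=6, 0+12=12
a = 3: 3+1=4, 3+2=5, 3+6=9, 3+12=2
a = 5: 5+1=6, 5+2=7, 5+6=11, 5+12=4
a = 9: 9+1=10, 9+2=11, 9+6=2, 9+12=8
a = 10: 10+1=11, 10+2=12, 10+6=3, 10+12=9
Distinct residues collected: {1, 2, 3, 4, 5, 6, 7, 8, 9, 10, 11, 12}
|A + B| = 12 (out of 13 total residues).

A + B = {1, 2, 3, 4, 5, 6, 7, 8, 9, 10, 11, 12}


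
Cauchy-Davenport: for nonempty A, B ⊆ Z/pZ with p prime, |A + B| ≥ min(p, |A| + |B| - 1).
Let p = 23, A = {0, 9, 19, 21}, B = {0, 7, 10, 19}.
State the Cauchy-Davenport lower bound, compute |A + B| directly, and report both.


Cauchy-Davenport: |A + B| ≥ min(p, |A| + |B| - 1) for A, B nonempty in Z/pZ.
|A| = 4, |B| = 4, p = 23.
CD lower bound = min(23, 4 + 4 - 1) = min(23, 7) = 7.
Compute A + B mod 23 directly:
a = 0: 0+0=0, 0+7=7, 0+10=10, 0+19=19
a = 9: 9+0=9, 9+7=16, 9+10=19, 9+19=5
a = 19: 19+0=19, 19+7=3, 19+10=6, 19+19=15
a = 21: 21+0=21, 21+7=5, 21+10=8, 21+19=17
A + B = {0, 3, 5, 6, 7, 8, 9, 10, 15, 16, 17, 19, 21}, so |A + B| = 13.
Verify: 13 ≥ 7? Yes ✓.

CD lower bound = 7, actual |A + B| = 13.


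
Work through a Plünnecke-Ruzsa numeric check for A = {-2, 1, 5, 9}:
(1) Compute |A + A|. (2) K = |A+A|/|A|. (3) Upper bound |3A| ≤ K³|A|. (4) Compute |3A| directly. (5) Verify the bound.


|A| = 4.
Step 1: Compute A + A by enumerating all 16 pairs.
A + A = {-4, -1, 2, 3, 6, 7, 10, 14, 18}, so |A + A| = 9.
Step 2: Doubling constant K = |A + A|/|A| = 9/4 = 9/4 ≈ 2.2500.
Step 3: Plünnecke-Ruzsa gives |3A| ≤ K³·|A| = (2.2500)³ · 4 ≈ 45.5625.
Step 4: Compute 3A = A + A + A directly by enumerating all triples (a,b,c) ∈ A³; |3A| = 16.
Step 5: Check 16 ≤ 45.5625? Yes ✓.

K = 9/4, Plünnecke-Ruzsa bound K³|A| ≈ 45.5625, |3A| = 16, inequality holds.


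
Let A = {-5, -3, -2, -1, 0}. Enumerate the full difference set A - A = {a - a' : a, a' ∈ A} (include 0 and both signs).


A - A = {a - a' : a, a' ∈ A}.
Compute a - a' for each ordered pair (a, a'):
a = -5: -5--5=0, -5--3=-2, -5--2=-3, -5--1=-4, -5-0=-5
a = -3: -3--5=2, -3--3=0, -3--2=-1, -3--1=-2, -3-0=-3
a = -2: -2--5=3, -2--3=1, -2--2=0, -2--1=-1, -2-0=-2
a = -1: -1--5=4, -1--3=2, -1--2=1, -1--1=0, -1-0=-1
a = 0: 0--5=5, 0--3=3, 0--2=2, 0--1=1, 0-0=0
Collecting distinct values (and noting 0 appears from a-a):
A - A = {-5, -4, -3, -2, -1, 0, 1, 2, 3, 4, 5}
|A - A| = 11

A - A = {-5, -4, -3, -2, -1, 0, 1, 2, 3, 4, 5}


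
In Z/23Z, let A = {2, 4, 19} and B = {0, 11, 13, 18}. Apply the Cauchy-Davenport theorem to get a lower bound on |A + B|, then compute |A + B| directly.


Cauchy-Davenport: |A + B| ≥ min(p, |A| + |B| - 1) for A, B nonempty in Z/pZ.
|A| = 3, |B| = 4, p = 23.
CD lower bound = min(23, 3 + 4 - 1) = min(23, 6) = 6.
Compute A + B mod 23 directly:
a = 2: 2+0=2, 2+11=13, 2+13=15, 2+18=20
a = 4: 4+0=4, 4+11=15, 4+13=17, 4+18=22
a = 19: 19+0=19, 19+11=7, 19+13=9, 19+18=14
A + B = {2, 4, 7, 9, 13, 14, 15, 17, 19, 20, 22}, so |A + B| = 11.
Verify: 11 ≥ 6? Yes ✓.

CD lower bound = 6, actual |A + B| = 11.


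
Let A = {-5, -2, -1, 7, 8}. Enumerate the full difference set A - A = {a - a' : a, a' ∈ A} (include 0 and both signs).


A - A = {a - a' : a, a' ∈ A}.
Compute a - a' for each ordered pair (a, a'):
a = -5: -5--5=0, -5--2=-3, -5--1=-4, -5-7=-12, -5-8=-13
a = -2: -2--5=3, -2--2=0, -2--1=-1, -2-7=-9, -2-8=-10
a = -1: -1--5=4, -1--2=1, -1--1=0, -1-7=-8, -1-8=-9
a = 7: 7--5=12, 7--2=9, 7--1=8, 7-7=0, 7-8=-1
a = 8: 8--5=13, 8--2=10, 8--1=9, 8-7=1, 8-8=0
Collecting distinct values (and noting 0 appears from a-a):
A - A = {-13, -12, -10, -9, -8, -4, -3, -1, 0, 1, 3, 4, 8, 9, 10, 12, 13}
|A - A| = 17

A - A = {-13, -12, -10, -9, -8, -4, -3, -1, 0, 1, 3, 4, 8, 9, 10, 12, 13}


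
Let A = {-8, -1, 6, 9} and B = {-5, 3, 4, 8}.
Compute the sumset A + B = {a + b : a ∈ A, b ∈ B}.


A + B = {a + b : a ∈ A, b ∈ B}.
Enumerate all |A|·|B| = 4·4 = 16 pairs (a, b) and collect distinct sums.
a = -8: -8+-5=-13, -8+3=-5, -8+4=-4, -8+8=0
a = -1: -1+-5=-6, -1+3=2, -1+4=3, -1+8=7
a = 6: 6+-5=1, 6+3=9, 6+4=10, 6+8=14
a = 9: 9+-5=4, 9+3=12, 9+4=13, 9+8=17
Collecting distinct sums: A + B = {-13, -6, -5, -4, 0, 1, 2, 3, 4, 7, 9, 10, 12, 13, 14, 17}
|A + B| = 16

A + B = {-13, -6, -5, -4, 0, 1, 2, 3, 4, 7, 9, 10, 12, 13, 14, 17}


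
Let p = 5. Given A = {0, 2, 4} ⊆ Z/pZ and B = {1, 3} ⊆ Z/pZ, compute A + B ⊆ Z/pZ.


Work in Z/5Z: reduce every sum a + b modulo 5.
Enumerate all 6 pairs:
a = 0: 0+1=1, 0+3=3
a = 2: 2+1=3, 2+3=0
a = 4: 4+1=0, 4+3=2
Distinct residues collected: {0, 1, 2, 3}
|A + B| = 4 (out of 5 total residues).

A + B = {0, 1, 2, 3}


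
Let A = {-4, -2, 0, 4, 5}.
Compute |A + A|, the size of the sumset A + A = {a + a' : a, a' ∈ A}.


A + A = {a + a' : a, a' ∈ A}; |A| = 5.
General bounds: 2|A| - 1 ≤ |A + A| ≤ |A|(|A|+1)/2, i.e. 9 ≤ |A + A| ≤ 15.
Lower bound 2|A|-1 is attained iff A is an arithmetic progression.
Enumerate sums a + a' for a ≤ a' (symmetric, so this suffices):
a = -4: -4+-4=-8, -4+-2=-6, -4+0=-4, -4+4=0, -4+5=1
a = -2: -2+-2=-4, -2+0=-2, -2+4=2, -2+5=3
a = 0: 0+0=0, 0+4=4, 0+5=5
a = 4: 4+4=8, 4+5=9
a = 5: 5+5=10
Distinct sums: {-8, -6, -4, -2, 0, 1, 2, 3, 4, 5, 8, 9, 10}
|A + A| = 13

|A + A| = 13


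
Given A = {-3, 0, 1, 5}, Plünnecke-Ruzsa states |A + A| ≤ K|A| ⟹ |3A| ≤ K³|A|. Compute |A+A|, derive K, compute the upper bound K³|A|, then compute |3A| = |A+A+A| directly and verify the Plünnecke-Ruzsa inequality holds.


|A| = 4.
Step 1: Compute A + A by enumerating all 16 pairs.
A + A = {-6, -3, -2, 0, 1, 2, 5, 6, 10}, so |A + A| = 9.
Step 2: Doubling constant K = |A + A|/|A| = 9/4 = 9/4 ≈ 2.2500.
Step 3: Plünnecke-Ruzsa gives |3A| ≤ K³·|A| = (2.2500)³ · 4 ≈ 45.5625.
Step 4: Compute 3A = A + A + A directly by enumerating all triples (a,b,c) ∈ A³; |3A| = 16.
Step 5: Check 16 ≤ 45.5625? Yes ✓.

K = 9/4, Plünnecke-Ruzsa bound K³|A| ≈ 45.5625, |3A| = 16, inequality holds.


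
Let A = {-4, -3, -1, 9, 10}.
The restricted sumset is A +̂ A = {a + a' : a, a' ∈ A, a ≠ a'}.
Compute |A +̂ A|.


Restricted sumset: A +̂ A = {a + a' : a ∈ A, a' ∈ A, a ≠ a'}.
Equivalently, take A + A and drop any sum 2a that is achievable ONLY as a + a for a ∈ A (i.e. sums representable only with equal summands).
Enumerate pairs (a, a') with a < a' (symmetric, so each unordered pair gives one sum; this covers all a ≠ a'):
  -4 + -3 = -7
  -4 + -1 = -5
  -4 + 9 = 5
  -4 + 10 = 6
  -3 + -1 = -4
  -3 + 9 = 6
  -3 + 10 = 7
  -1 + 9 = 8
  -1 + 10 = 9
  9 + 10 = 19
Collected distinct sums: {-7, -5, -4, 5, 6, 7, 8, 9, 19}
|A +̂ A| = 9
(Reference bound: |A +̂ A| ≥ 2|A| - 3 for |A| ≥ 2, with |A| = 5 giving ≥ 7.)

|A +̂ A| = 9


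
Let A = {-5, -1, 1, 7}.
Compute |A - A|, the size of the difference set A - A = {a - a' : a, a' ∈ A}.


A - A = {a - a' : a, a' ∈ A}; |A| = 4.
Bounds: 2|A|-1 ≤ |A - A| ≤ |A|² - |A| + 1, i.e. 7 ≤ |A - A| ≤ 13.
Note: 0 ∈ A - A always (from a - a). The set is symmetric: if d ∈ A - A then -d ∈ A - A.
Enumerate nonzero differences d = a - a' with a > a' (then include -d):
Positive differences: {2, 4, 6, 8, 12}
Full difference set: {0} ∪ (positive diffs) ∪ (negative diffs).
|A - A| = 1 + 2·5 = 11 (matches direct enumeration: 11).

|A - A| = 11


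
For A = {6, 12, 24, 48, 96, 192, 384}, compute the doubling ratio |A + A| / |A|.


|A| = 7.
Compute A + A by enumerating all 49 pairs.
A + A = {12, 18, 24, 30, 36, 48, 54, 60, 72, 96, 102, 108, 120, 144, 192, 198, 204, 216, 240, 288, 384, 390, 396, 408, 432, 480, 576, 768}, so |A + A| = 28.
K = |A + A| / |A| = 28/7 = 4/1 ≈ 4.0000.
Reference: AP of size 7 gives K = 13/7 ≈ 1.8571; a fully generic set of size 7 gives K ≈ 4.0000.

|A| = 7, |A + A| = 28, K = 28/7 = 4/1.


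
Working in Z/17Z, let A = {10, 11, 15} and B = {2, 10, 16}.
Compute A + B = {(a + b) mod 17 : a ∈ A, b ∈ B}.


Work in Z/17Z: reduce every sum a + b modulo 17.
Enumerate all 9 pairs:
a = 10: 10+2=12, 10+10=3, 10+16=9
a = 11: 11+2=13, 11+10=4, 11+16=10
a = 15: 15+2=0, 15+10=8, 15+16=14
Distinct residues collected: {0, 3, 4, 8, 9, 10, 12, 13, 14}
|A + B| = 9 (out of 17 total residues).

A + B = {0, 3, 4, 8, 9, 10, 12, 13, 14}


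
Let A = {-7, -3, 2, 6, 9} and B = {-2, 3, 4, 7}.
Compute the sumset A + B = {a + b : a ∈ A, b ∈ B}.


A + B = {a + b : a ∈ A, b ∈ B}.
Enumerate all |A|·|B| = 5·4 = 20 pairs (a, b) and collect distinct sums.
a = -7: -7+-2=-9, -7+3=-4, -7+4=-3, -7+7=0
a = -3: -3+-2=-5, -3+3=0, -3+4=1, -3+7=4
a = 2: 2+-2=0, 2+3=5, 2+4=6, 2+7=9
a = 6: 6+-2=4, 6+3=9, 6+4=10, 6+7=13
a = 9: 9+-2=7, 9+3=12, 9+4=13, 9+7=16
Collecting distinct sums: A + B = {-9, -5, -4, -3, 0, 1, 4, 5, 6, 7, 9, 10, 12, 13, 16}
|A + B| = 15

A + B = {-9, -5, -4, -3, 0, 1, 4, 5, 6, 7, 9, 10, 12, 13, 16}


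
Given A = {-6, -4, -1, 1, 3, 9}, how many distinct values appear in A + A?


A + A = {a + a' : a, a' ∈ A}; |A| = 6.
General bounds: 2|A| - 1 ≤ |A + A| ≤ |A|(|A|+1)/2, i.e. 11 ≤ |A + A| ≤ 21.
Lower bound 2|A|-1 is attained iff A is an arithmetic progression.
Enumerate sums a + a' for a ≤ a' (symmetric, so this suffices):
a = -6: -6+-6=-12, -6+-4=-10, -6+-1=-7, -6+1=-5, -6+3=-3, -6+9=3
a = -4: -4+-4=-8, -4+-1=-5, -4+1=-3, -4+3=-1, -4+9=5
a = -1: -1+-1=-2, -1+1=0, -1+3=2, -1+9=8
a = 1: 1+1=2, 1+3=4, 1+9=10
a = 3: 3+3=6, 3+9=12
a = 9: 9+9=18
Distinct sums: {-12, -10, -8, -7, -5, -3, -2, -1, 0, 2, 3, 4, 5, 6, 8, 10, 12, 18}
|A + A| = 18

|A + A| = 18


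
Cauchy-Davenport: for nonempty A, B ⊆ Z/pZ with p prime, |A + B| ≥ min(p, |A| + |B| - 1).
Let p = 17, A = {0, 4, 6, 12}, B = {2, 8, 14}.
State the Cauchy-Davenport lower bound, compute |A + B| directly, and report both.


Cauchy-Davenport: |A + B| ≥ min(p, |A| + |B| - 1) for A, B nonempty in Z/pZ.
|A| = 4, |B| = 3, p = 17.
CD lower bound = min(17, 4 + 3 - 1) = min(17, 6) = 6.
Compute A + B mod 17 directly:
a = 0: 0+2=2, 0+8=8, 0+14=14
a = 4: 4+2=6, 4+8=12, 4+14=1
a = 6: 6+2=8, 6+8=14, 6+14=3
a = 12: 12+2=14, 12+8=3, 12+14=9
A + B = {1, 2, 3, 6, 8, 9, 12, 14}, so |A + B| = 8.
Verify: 8 ≥ 6? Yes ✓.

CD lower bound = 6, actual |A + B| = 8.


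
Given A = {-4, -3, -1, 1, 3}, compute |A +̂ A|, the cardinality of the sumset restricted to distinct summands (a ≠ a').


Restricted sumset: A +̂ A = {a + a' : a ∈ A, a' ∈ A, a ≠ a'}.
Equivalently, take A + A and drop any sum 2a that is achievable ONLY as a + a for a ∈ A (i.e. sums representable only with equal summands).
Enumerate pairs (a, a') with a < a' (symmetric, so each unordered pair gives one sum; this covers all a ≠ a'):
  -4 + -3 = -7
  -4 + -1 = -5
  -4 + 1 = -3
  -4 + 3 = -1
  -3 + -1 = -4
  -3 + 1 = -2
  -3 + 3 = 0
  -1 + 1 = 0
  -1 + 3 = 2
  1 + 3 = 4
Collected distinct sums: {-7, -5, -4, -3, -2, -1, 0, 2, 4}
|A +̂ A| = 9
(Reference bound: |A +̂ A| ≥ 2|A| - 3 for |A| ≥ 2, with |A| = 5 giving ≥ 7.)

|A +̂ A| = 9


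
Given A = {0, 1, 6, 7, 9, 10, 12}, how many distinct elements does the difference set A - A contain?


A - A = {a - a' : a, a' ∈ A}; |A| = 7.
Bounds: 2|A|-1 ≤ |A - A| ≤ |A|² - |A| + 1, i.e. 13 ≤ |A - A| ≤ 43.
Note: 0 ∈ A - A always (from a - a). The set is symmetric: if d ∈ A - A then -d ∈ A - A.
Enumerate nonzero differences d = a - a' with a > a' (then include -d):
Positive differences: {1, 2, 3, 4, 5, 6, 7, 8, 9, 10, 11, 12}
Full difference set: {0} ∪ (positive diffs) ∪ (negative diffs).
|A - A| = 1 + 2·12 = 25 (matches direct enumeration: 25).

|A - A| = 25


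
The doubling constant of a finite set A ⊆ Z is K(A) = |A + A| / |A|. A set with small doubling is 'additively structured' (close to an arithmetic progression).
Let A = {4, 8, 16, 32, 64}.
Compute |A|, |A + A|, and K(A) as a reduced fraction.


|A| = 5.
Compute A + A by enumerating all 25 pairs.
A + A = {8, 12, 16, 20, 24, 32, 36, 40, 48, 64, 68, 72, 80, 96, 128}, so |A + A| = 15.
K = |A + A| / |A| = 15/5 = 3/1 ≈ 3.0000.
Reference: AP of size 5 gives K = 9/5 ≈ 1.8000; a fully generic set of size 5 gives K ≈ 3.0000.

|A| = 5, |A + A| = 15, K = 15/5 = 3/1.


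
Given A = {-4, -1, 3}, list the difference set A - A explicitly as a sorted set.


A - A = {a - a' : a, a' ∈ A}.
Compute a - a' for each ordered pair (a, a'):
a = -4: -4--4=0, -4--1=-3, -4-3=-7
a = -1: -1--4=3, -1--1=0, -1-3=-4
a = 3: 3--4=7, 3--1=4, 3-3=0
Collecting distinct values (and noting 0 appears from a-a):
A - A = {-7, -4, -3, 0, 3, 4, 7}
|A - A| = 7

A - A = {-7, -4, -3, 0, 3, 4, 7}


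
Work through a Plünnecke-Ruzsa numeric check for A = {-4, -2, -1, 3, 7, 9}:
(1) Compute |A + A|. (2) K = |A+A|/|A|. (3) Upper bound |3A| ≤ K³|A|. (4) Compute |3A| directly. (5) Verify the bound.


|A| = 6.
Step 1: Compute A + A by enumerating all 36 pairs.
A + A = {-8, -6, -5, -4, -3, -2, -1, 1, 2, 3, 5, 6, 7, 8, 10, 12, 14, 16, 18}, so |A + A| = 19.
Step 2: Doubling constant K = |A + A|/|A| = 19/6 = 19/6 ≈ 3.1667.
Step 3: Plünnecke-Ruzsa gives |3A| ≤ K³·|A| = (3.1667)³ · 6 ≈ 190.5278.
Step 4: Compute 3A = A + A + A directly by enumerating all triples (a,b,c) ∈ A³; |3A| = 34.
Step 5: Check 34 ≤ 190.5278? Yes ✓.

K = 19/6, Plünnecke-Ruzsa bound K³|A| ≈ 190.5278, |3A| = 34, inequality holds.


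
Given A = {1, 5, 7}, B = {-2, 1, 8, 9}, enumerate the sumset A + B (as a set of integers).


A + B = {a + b : a ∈ A, b ∈ B}.
Enumerate all |A|·|B| = 3·4 = 12 pairs (a, b) and collect distinct sums.
a = 1: 1+-2=-1, 1+1=2, 1+8=9, 1+9=10
a = 5: 5+-2=3, 5+1=6, 5+8=13, 5+9=14
a = 7: 7+-2=5, 7+1=8, 7+8=15, 7+9=16
Collecting distinct sums: A + B = {-1, 2, 3, 5, 6, 8, 9, 10, 13, 14, 15, 16}
|A + B| = 12

A + B = {-1, 2, 3, 5, 6, 8, 9, 10, 13, 14, 15, 16}


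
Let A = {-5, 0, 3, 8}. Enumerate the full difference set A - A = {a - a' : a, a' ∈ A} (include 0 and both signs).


A - A = {a - a' : a, a' ∈ A}.
Compute a - a' for each ordered pair (a, a'):
a = -5: -5--5=0, -5-0=-5, -5-3=-8, -5-8=-13
a = 0: 0--5=5, 0-0=0, 0-3=-3, 0-8=-8
a = 3: 3--5=8, 3-0=3, 3-3=0, 3-8=-5
a = 8: 8--5=13, 8-0=8, 8-3=5, 8-8=0
Collecting distinct values (and noting 0 appears from a-a):
A - A = {-13, -8, -5, -3, 0, 3, 5, 8, 13}
|A - A| = 9

A - A = {-13, -8, -5, -3, 0, 3, 5, 8, 13}
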